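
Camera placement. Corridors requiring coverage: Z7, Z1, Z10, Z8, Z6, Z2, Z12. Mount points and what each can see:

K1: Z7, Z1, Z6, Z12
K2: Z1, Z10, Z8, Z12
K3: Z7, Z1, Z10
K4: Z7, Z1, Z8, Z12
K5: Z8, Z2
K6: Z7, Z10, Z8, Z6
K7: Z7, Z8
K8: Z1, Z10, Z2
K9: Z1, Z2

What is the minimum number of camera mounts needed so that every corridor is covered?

3

K1, K2, K5 together cover {Z7, Z1, Z10, Z8, Z6, Z2, Z12} — every corridor.
No 2 of the 9 camera mounts cover everything (all 36 pairs fall short), so 3 is minimum.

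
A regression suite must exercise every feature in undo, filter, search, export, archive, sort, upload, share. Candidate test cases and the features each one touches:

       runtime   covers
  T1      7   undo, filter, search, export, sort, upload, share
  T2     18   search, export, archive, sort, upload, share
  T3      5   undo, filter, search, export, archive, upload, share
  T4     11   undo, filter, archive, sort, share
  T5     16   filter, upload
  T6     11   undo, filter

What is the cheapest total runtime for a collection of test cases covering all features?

12

T1, T3 cover every feature at runtime 7 + 5 = 12.
Any cover uses at least 2 test cases; among all covering selections none totals below 12.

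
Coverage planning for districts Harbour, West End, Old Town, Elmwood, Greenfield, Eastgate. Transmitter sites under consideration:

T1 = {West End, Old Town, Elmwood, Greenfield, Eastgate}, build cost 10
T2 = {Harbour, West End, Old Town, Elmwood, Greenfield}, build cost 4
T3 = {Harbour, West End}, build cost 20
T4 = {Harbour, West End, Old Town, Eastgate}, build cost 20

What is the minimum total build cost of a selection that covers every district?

T1, T2 cover every district at build cost 10 + 4 = 14.
Any cover uses at least 2 transmitter sites; among all covering selections none totals below 14.

14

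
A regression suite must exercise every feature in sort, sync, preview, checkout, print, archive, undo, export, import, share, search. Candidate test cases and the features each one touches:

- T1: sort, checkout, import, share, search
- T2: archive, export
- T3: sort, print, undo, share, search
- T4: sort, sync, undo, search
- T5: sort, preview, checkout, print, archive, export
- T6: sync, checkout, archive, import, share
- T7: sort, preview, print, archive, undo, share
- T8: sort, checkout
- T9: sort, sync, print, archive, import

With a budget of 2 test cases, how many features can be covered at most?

9

Choosing T1, T5 covers {sort, preview, checkout, print, archive, export, import, share, search} — 9 features.
No choice of 2 test cases does better; here sync, undo are left uncovered.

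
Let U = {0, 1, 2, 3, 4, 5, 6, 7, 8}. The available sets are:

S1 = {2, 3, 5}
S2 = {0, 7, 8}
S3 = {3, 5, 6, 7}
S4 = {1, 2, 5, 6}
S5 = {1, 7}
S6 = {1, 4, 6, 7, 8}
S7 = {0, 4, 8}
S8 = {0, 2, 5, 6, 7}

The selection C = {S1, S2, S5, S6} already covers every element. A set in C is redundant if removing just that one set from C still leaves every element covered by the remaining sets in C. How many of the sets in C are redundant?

1

Drop S1: 2, 3, 5 uncovered — not redundant.
Drop S2: 0 uncovered — not redundant.
Drop S5: the rest still cover every element — redundant.
Drop S6: 4, 6 uncovered — not redundant.
1 redundant: S5.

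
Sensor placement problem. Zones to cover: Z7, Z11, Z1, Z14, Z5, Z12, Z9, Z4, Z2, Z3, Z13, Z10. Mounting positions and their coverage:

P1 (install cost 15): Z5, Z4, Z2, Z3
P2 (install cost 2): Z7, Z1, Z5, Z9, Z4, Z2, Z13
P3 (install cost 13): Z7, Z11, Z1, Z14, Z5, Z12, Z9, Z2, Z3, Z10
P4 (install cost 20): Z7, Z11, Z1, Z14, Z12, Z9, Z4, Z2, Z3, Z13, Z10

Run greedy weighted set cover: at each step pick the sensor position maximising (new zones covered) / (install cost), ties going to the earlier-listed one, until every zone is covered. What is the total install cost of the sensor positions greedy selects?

15

Pick 1: P2 adds 7 new (Z7, Z1, Z5, Z9, Z4, Z2, Z13) at install cost 2 (ratio 7/2).
Pick 2: P3 adds 5 new (Z11, Z14, Z12, Z3, Z10) at install cost 13 (ratio 5/13).
Greedy total install cost: 2 + 13 = 15.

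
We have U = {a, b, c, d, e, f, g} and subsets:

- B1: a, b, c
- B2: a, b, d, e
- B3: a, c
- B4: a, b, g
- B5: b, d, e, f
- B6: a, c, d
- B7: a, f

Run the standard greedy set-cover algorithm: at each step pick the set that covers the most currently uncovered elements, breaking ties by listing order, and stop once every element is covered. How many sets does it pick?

Pick 1: B2 covers 4 new elements (a, b, d, e).
Pick 2: B1 covers 1 new elements (c).
Pick 3: B4 covers 1 new elements (g).
Pick 4: B5 covers 1 new elements (f).
Greedy uses 4 sets. (The true minimum is 3.)

4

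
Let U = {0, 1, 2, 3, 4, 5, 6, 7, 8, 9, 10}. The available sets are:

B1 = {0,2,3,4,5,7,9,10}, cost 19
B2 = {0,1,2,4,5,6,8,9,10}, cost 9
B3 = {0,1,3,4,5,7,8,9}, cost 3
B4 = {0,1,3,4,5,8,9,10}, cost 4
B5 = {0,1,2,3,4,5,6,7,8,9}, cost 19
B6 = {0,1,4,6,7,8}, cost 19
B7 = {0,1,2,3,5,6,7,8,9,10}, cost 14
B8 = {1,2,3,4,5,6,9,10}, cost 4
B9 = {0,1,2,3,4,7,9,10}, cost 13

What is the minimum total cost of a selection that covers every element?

B3, B8 cover every element at cost 3 + 4 = 7.
Any cover uses at least 2 sets; among all covering selections none totals below 7.

7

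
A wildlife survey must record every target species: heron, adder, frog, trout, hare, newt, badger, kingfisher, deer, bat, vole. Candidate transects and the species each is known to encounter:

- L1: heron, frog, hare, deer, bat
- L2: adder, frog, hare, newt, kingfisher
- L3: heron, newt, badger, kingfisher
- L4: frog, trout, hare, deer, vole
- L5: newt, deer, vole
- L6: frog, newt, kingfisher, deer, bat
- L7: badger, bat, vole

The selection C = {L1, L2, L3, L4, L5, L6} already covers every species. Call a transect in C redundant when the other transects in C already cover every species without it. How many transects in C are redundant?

Drop L1: the rest still cover every species — redundant.
Drop L2: adder uncovered — not redundant.
Drop L3: badger uncovered — not redundant.
Drop L4: trout uncovered — not redundant.
Drop L5: the rest still cover every species — redundant.
Drop L6: the rest still cover every species — redundant.
3 redundant: L1, L5, L6.

3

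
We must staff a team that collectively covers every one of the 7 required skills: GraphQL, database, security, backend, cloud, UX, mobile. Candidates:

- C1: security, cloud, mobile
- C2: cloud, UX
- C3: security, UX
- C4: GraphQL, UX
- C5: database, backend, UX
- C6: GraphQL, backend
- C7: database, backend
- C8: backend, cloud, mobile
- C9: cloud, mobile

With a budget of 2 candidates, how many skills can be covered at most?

Choosing C1, C5 covers {database, security, backend, cloud, UX, mobile} — 6 skills.
No choice of 2 candidates does better; here GraphQL is left uncovered.

6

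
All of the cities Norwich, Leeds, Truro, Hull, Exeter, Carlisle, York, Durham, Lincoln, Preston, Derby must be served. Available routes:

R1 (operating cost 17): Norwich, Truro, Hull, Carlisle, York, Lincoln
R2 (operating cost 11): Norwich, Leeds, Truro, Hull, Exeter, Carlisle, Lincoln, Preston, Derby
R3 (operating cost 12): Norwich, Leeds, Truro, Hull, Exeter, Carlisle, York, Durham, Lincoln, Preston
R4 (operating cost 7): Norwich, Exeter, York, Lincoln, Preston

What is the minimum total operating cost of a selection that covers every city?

R2, R3 cover every city at operating cost 11 + 12 = 23.
Any cover uses at least 2 routes; among all covering selections none totals below 23.

23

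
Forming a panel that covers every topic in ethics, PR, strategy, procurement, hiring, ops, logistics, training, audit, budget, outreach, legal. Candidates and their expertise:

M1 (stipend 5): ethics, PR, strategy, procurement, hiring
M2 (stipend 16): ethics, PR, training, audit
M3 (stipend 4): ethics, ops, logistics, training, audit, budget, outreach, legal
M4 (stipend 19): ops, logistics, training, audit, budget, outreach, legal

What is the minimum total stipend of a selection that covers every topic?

M1, M3 cover every topic at stipend 5 + 4 = 9.
Any cover uses at least 2 members; among all covering selections none totals below 9.

9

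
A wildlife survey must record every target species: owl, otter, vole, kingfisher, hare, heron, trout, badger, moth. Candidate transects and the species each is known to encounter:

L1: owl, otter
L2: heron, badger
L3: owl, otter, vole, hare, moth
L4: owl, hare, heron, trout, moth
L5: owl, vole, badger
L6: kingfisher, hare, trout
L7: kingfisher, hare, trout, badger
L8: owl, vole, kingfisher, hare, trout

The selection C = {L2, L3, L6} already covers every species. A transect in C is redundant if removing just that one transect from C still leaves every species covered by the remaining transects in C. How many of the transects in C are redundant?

0

Drop L2: heron, badger uncovered — not redundant.
Drop L3: owl, otter, vole, moth uncovered — not redundant.
Drop L6: kingfisher, trout uncovered — not redundant.
None of the transects in C is redundant.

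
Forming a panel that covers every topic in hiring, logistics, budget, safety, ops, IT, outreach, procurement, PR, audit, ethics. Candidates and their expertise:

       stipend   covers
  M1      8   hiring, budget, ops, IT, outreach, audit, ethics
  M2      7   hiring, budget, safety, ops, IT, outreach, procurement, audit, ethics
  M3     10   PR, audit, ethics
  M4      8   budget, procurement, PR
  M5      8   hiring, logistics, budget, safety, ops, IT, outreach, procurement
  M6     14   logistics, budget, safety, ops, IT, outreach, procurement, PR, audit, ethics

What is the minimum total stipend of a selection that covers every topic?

M3, M5 cover every topic at stipend 10 + 8 = 18.
Any cover uses at least 2 members; among all covering selections none totals below 18.
Greedy by coverage-per-stipend would pick M2, M6 for 21 — worse than the optimum 18.

18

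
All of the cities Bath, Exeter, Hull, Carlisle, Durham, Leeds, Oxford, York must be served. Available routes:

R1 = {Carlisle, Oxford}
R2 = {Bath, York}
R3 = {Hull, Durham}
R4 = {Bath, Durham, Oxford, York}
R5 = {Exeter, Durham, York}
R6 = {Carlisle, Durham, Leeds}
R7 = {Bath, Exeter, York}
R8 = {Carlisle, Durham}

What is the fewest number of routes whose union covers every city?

R1, R3, R6, R7 together cover {Bath, Exeter, Hull, Carlisle, Durham, Leeds, Oxford, York} — every city.
No 3 of the 8 routes cover everything (all 56 triples fall short), so 4 is minimum.

4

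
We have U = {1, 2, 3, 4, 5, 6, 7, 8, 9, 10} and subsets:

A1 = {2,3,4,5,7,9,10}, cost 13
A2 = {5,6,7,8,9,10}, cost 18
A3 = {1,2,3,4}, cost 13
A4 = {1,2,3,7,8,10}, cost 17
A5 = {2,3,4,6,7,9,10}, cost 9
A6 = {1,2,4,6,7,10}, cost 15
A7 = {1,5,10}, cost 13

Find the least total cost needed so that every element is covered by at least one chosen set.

A2, A3 cover every element at cost 18 + 13 = 31.
Any cover uses at least 2 sets; among all covering selections none totals below 31.

31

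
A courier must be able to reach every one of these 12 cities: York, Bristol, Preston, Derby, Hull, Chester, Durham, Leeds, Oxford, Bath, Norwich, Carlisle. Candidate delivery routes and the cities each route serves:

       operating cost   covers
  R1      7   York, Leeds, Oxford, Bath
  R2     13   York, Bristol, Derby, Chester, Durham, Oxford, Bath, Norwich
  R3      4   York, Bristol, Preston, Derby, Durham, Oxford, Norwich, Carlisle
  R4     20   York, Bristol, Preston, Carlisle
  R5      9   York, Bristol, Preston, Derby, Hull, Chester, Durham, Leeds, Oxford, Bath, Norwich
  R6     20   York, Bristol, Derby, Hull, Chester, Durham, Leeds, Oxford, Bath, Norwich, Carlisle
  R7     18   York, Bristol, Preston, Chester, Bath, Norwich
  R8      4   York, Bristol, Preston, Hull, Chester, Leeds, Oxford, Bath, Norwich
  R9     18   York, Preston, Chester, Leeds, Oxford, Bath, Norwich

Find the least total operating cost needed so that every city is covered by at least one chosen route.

8

R3, R8 cover every city at operating cost 4 + 4 = 8.
Any cover uses at least 2 routes; among all covering selections none totals below 8.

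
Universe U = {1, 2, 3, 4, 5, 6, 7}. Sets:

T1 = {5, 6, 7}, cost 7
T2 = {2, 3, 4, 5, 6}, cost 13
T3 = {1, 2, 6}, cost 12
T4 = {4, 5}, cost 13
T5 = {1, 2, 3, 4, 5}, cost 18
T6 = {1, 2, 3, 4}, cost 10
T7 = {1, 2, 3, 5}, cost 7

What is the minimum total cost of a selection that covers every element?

T1, T6 cover every element at cost 7 + 10 = 17.
Any cover uses at least 2 sets; among all covering selections none totals below 17.
Greedy by coverage-per-cost would pick T7, T1, T6 for 24 — worse than the optimum 17.

17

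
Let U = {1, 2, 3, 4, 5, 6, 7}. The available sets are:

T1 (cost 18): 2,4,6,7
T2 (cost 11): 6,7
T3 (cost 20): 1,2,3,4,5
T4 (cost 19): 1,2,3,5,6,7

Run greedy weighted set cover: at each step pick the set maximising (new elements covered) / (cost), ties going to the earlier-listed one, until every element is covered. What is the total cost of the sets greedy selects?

37

Pick 1: T4 adds 6 new (1, 2, 3, 5, 6, 7) at cost 19 (ratio 6/19).
Pick 2: T1 adds 1 new (4) at cost 18 (ratio 1/18).
Greedy total cost: 19 + 18 = 37. (The true optimum is 31, so greedy overshoots here.)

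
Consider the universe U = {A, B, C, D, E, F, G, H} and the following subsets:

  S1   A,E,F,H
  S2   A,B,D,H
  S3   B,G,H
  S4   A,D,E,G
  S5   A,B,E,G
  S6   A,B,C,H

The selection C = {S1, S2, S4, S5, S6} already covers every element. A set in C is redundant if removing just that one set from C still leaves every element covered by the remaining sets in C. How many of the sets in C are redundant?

3

Drop S1: F uncovered — not redundant.
Drop S2: the rest still cover every element — redundant.
Drop S4: the rest still cover every element — redundant.
Drop S5: the rest still cover every element — redundant.
Drop S6: C uncovered — not redundant.
3 redundant: S2, S4, S5.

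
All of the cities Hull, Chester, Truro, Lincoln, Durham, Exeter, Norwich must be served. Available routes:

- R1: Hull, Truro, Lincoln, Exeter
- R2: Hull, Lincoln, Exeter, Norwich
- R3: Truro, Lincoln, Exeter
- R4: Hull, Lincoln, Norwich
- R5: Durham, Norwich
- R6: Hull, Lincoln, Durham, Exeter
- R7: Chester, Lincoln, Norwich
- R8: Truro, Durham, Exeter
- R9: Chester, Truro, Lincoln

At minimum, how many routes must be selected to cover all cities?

3

R1, R5, R7 together cover {Hull, Chester, Truro, Lincoln, Durham, Exeter, Norwich} — every city.
No 2 of the 9 routes cover everything (all 36 pairs fall short), so 3 is minimum.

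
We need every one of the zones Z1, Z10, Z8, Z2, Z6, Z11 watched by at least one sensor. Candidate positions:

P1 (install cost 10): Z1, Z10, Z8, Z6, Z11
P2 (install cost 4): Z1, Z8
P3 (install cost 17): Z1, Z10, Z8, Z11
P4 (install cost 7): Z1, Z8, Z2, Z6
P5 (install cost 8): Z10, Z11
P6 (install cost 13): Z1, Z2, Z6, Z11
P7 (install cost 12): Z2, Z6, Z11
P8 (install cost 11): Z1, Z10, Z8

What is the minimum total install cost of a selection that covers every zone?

P4, P5 cover every zone at install cost 7 + 8 = 15.
Any cover uses at least 2 sensor positions; among all covering selections none totals below 15.

15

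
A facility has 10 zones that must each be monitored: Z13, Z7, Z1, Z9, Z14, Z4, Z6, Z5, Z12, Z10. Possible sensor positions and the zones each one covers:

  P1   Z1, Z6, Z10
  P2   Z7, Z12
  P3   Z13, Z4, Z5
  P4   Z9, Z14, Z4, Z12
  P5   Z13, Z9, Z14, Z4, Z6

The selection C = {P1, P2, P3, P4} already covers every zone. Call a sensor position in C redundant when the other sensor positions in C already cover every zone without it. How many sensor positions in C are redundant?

0

Drop P1: Z1, Z6, Z10 uncovered — not redundant.
Drop P2: Z7 uncovered — not redundant.
Drop P3: Z13, Z5 uncovered — not redundant.
Drop P4: Z9, Z14 uncovered — not redundant.
None of the sensor positions in C is redundant.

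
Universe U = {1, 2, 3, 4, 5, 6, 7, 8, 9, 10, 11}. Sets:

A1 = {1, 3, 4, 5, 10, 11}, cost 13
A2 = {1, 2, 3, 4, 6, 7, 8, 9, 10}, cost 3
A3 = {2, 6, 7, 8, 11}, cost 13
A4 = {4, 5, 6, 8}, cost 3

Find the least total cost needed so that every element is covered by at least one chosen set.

16

A1, A2 cover every element at cost 13 + 3 = 16.
Any cover uses at least 2 sets; among all covering selections none totals below 16.
Greedy by coverage-per-cost would pick A2, A4, A1 for 19 — worse than the optimum 16.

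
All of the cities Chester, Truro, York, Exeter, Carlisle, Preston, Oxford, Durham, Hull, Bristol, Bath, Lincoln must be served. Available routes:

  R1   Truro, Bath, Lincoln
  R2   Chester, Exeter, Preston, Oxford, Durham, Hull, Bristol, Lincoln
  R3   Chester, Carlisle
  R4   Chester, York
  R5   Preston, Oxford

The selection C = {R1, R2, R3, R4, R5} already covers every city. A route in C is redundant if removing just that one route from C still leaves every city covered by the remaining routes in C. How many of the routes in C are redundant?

1

Drop R1: Truro, Bath uncovered — not redundant.
Drop R2: Exeter, Durham, Hull, Bristol uncovered — not redundant.
Drop R3: Carlisle uncovered — not redundant.
Drop R4: York uncovered — not redundant.
Drop R5: the rest still cover every city — redundant.
1 redundant: R5.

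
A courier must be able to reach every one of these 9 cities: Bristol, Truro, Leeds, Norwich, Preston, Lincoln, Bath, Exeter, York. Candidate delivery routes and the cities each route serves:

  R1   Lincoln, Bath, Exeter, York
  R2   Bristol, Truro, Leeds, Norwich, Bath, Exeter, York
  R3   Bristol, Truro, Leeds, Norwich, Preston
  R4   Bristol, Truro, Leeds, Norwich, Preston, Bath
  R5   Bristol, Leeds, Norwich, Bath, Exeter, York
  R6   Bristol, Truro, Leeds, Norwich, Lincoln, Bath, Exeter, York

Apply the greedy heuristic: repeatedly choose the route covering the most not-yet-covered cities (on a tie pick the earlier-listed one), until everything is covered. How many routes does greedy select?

2

Pick 1: R6 covers 8 new cities (Bristol, Truro, Leeds, Norwich, Lincoln, Bath, Exeter, York).
Pick 2: R3 covers 1 new cities (Preston).
Greedy uses 2 routes.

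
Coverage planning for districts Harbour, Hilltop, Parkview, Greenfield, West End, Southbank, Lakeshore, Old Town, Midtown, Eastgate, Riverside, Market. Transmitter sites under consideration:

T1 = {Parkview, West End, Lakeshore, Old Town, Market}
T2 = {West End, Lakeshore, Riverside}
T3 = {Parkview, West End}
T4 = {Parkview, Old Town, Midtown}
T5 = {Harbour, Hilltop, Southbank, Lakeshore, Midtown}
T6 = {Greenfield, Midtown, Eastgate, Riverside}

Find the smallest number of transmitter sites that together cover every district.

3

T1, T5, T6 together cover {Harbour, Hilltop, Parkview, Greenfield, West End, Southbank, Lakeshore, Old Town, Midtown, Eastgate, Riverside, Market} — every district.
No 2 of the 6 transmitter sites cover everything (all 15 pairs fall short), so 3 is minimum.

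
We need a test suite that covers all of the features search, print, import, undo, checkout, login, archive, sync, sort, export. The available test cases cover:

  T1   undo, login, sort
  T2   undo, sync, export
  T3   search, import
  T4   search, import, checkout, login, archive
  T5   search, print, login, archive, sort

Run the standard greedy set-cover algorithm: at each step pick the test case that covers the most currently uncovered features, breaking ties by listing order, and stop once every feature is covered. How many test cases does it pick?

3

Pick 1: T4 covers 5 new features (search, import, checkout, login, archive).
Pick 2: T2 covers 3 new features (undo, sync, export).
Pick 3: T5 covers 2 new features (print, sort).
Greedy uses 3 test cases.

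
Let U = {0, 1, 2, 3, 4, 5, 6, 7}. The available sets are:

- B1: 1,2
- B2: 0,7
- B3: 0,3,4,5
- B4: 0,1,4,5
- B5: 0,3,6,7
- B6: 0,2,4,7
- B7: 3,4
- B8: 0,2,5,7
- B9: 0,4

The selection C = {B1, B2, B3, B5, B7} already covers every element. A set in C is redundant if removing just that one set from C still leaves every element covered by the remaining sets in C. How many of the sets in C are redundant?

Drop B1: 1, 2 uncovered — not redundant.
Drop B2: the rest still cover every element — redundant.
Drop B3: 5 uncovered — not redundant.
Drop B5: 6 uncovered — not redundant.
Drop B7: the rest still cover every element — redundant.
2 redundant: B2, B7.

2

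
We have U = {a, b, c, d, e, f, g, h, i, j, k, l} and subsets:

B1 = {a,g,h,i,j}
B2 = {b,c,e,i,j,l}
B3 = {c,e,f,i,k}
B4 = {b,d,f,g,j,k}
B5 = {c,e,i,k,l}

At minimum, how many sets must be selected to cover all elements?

B1, B2, B4 together cover {a, b, c, d, e, f, g, h, i, j, k, l} — every element.
No 2 of the 5 sets cover everything (all 10 pairs fall short), so 3 is minimum.

3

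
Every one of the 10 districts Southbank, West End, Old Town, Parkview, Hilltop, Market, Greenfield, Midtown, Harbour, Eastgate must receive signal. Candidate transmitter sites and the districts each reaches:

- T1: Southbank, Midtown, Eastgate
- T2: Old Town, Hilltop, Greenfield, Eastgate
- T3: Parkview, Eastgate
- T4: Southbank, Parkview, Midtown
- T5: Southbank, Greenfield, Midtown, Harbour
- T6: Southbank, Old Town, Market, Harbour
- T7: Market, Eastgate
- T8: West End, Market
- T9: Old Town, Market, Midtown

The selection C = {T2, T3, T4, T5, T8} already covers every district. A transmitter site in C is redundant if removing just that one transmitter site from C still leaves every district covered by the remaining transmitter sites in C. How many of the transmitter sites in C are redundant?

Drop T2: Old Town, Hilltop uncovered — not redundant.
Drop T3: the rest still cover every district — redundant.
Drop T4: the rest still cover every district — redundant.
Drop T5: Harbour uncovered — not redundant.
Drop T8: West End, Market uncovered — not redundant.
2 redundant: T3, T4.

2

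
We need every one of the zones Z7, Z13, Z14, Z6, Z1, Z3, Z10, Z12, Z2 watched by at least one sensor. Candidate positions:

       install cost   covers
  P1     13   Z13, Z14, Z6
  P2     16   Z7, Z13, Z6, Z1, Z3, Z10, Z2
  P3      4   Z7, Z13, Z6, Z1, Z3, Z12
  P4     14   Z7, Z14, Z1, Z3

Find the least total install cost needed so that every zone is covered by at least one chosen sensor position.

33

P1, P2, P3 cover every zone at install cost 13 + 16 + 4 = 33.
Any cover uses at least 3 sensor positions; among all covering selections none totals below 33.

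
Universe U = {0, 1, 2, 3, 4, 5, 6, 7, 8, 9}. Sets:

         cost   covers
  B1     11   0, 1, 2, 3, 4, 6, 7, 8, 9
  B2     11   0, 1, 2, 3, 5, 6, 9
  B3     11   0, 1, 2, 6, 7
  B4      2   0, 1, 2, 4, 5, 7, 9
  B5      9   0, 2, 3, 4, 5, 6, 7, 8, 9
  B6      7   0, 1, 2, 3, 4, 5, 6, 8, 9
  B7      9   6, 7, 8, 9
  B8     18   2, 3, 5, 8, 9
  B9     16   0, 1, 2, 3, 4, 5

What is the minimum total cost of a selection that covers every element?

9

B4, B6 cover every element at cost 2 + 7 = 9.
Any cover uses at least 2 sets; among all covering selections none totals below 9.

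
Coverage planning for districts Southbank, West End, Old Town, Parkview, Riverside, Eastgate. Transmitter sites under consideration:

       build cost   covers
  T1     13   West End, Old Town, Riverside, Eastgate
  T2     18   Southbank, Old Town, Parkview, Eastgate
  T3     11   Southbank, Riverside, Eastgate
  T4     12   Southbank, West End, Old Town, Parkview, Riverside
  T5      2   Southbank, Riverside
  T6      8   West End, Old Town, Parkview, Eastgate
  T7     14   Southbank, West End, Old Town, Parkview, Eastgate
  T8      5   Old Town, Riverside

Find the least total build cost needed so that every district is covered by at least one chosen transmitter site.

10

T5, T6 cover every district at build cost 2 + 8 = 10.
Any cover uses at least 2 transmitter sites; among all covering selections none totals below 10.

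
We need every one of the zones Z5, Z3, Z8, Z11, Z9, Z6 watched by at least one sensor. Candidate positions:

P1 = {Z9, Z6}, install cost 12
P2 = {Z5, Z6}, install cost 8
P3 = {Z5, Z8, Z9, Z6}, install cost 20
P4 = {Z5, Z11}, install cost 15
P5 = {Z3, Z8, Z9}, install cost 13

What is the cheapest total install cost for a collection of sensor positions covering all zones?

36

P2, P4, P5 cover every zone at install cost 8 + 15 + 13 = 36.
Any cover uses at least 3 sensor positions; among all covering selections none totals below 36.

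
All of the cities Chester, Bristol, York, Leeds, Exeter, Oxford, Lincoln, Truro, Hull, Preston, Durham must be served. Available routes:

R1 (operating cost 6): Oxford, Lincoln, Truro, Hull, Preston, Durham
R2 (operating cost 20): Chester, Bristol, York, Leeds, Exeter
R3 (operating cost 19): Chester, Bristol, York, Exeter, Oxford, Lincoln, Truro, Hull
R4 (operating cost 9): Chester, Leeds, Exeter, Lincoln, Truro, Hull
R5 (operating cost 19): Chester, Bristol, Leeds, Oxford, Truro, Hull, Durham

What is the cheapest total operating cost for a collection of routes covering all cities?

26

R1, R2 cover every city at operating cost 6 + 20 = 26.
Any cover uses at least 2 routes; among all covering selections none totals below 26.
Greedy by coverage-per-operating cost would pick R1, R4, R3 for 34 — worse than the optimum 26.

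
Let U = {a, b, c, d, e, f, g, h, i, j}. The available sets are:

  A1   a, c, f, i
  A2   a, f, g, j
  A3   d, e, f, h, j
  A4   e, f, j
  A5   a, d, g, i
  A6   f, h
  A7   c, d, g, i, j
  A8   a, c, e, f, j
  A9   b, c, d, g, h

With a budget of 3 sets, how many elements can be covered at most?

10

Choosing A1, A3, A9 covers {a, b, c, d, e, f, g, h, i, j} — 10 elements.
That is all 10 elements.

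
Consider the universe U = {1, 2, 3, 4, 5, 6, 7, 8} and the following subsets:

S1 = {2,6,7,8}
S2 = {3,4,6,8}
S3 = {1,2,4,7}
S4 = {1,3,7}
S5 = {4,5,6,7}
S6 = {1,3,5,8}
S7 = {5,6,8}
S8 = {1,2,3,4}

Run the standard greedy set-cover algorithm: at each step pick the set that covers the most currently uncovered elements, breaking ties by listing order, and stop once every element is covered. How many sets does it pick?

3

Pick 1: S1 covers 4 new elements (2, 6, 7, 8).
Pick 2: S6 covers 3 new elements (1, 3, 5).
Pick 3: S2 covers 1 new elements (4).
Greedy uses 3 sets.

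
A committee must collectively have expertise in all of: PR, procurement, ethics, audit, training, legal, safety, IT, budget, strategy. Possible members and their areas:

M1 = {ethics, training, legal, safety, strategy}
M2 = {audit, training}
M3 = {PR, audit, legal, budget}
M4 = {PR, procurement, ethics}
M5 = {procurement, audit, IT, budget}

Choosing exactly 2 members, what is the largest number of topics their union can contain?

Choosing M1, M5 covers {procurement, ethics, audit, training, legal, safety, IT, budget, strategy} — 9 topics.
No choice of 2 members does better; here PR is left uncovered.

9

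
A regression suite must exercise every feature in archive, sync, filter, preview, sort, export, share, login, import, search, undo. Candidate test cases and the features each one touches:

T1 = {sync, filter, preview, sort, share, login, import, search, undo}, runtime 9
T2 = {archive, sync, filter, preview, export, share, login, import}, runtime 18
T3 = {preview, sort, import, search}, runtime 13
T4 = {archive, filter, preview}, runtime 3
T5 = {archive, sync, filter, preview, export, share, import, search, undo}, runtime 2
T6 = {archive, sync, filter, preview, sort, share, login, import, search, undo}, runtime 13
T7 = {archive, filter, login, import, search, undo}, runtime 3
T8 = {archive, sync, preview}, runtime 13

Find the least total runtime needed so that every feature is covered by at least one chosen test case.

11

T1, T5 cover every feature at runtime 9 + 2 = 11.
Any cover uses at least 2 test cases; among all covering selections none totals below 11.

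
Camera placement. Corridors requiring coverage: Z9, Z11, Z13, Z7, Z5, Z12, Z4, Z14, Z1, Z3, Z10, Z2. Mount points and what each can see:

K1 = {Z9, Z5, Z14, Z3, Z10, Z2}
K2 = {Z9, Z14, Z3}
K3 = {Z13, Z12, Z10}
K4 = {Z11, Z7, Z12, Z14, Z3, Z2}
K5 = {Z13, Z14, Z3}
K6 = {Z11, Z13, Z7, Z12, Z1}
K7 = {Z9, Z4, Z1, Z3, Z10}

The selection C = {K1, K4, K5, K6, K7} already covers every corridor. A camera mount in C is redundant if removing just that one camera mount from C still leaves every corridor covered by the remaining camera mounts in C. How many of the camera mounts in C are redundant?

Drop K1: Z5 uncovered — not redundant.
Drop K4: the rest still cover every corridor — redundant.
Drop K5: the rest still cover every corridor — redundant.
Drop K6: the rest still cover every corridor — redundant.
Drop K7: Z4 uncovered — not redundant.
3 redundant: K4, K5, K6.

3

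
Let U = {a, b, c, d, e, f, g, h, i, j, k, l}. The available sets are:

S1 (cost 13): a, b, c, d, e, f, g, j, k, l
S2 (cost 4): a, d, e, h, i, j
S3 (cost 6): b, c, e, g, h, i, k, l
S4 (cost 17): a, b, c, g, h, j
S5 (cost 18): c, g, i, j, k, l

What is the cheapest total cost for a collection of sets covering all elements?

S1, S2 cover every element at cost 13 + 4 = 17.
Any cover uses at least 2 sets; among all covering selections none totals below 17.
Greedy by coverage-per-cost would pick S2, S3, S1 for 23 — worse than the optimum 17.

17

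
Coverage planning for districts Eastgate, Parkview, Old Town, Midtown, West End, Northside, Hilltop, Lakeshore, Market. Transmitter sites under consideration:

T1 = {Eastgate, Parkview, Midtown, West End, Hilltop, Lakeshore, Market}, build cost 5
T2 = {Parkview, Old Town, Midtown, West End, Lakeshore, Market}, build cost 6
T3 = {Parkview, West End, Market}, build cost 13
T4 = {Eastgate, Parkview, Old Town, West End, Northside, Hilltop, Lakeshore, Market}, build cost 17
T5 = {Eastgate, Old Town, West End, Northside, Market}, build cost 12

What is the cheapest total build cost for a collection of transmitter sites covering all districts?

T1, T5 cover every district at build cost 5 + 12 = 17.
Any cover uses at least 2 transmitter sites; among all covering selections none totals below 17.
Greedy by coverage-per-build cost would pick T1, T2, T5 for 23 — worse than the optimum 17.

17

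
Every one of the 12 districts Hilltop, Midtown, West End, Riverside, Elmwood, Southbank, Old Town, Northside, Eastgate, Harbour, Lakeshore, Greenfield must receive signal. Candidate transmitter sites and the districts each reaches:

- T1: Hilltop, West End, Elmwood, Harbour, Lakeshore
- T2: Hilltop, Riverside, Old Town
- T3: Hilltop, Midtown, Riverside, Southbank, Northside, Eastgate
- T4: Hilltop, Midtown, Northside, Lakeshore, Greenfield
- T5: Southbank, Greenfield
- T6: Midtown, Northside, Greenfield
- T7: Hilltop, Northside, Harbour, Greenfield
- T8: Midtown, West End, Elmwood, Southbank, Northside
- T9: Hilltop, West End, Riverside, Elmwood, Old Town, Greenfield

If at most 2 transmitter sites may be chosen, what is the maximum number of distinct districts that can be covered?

10

Choosing T1, T3 covers {Hilltop, Midtown, West End, Riverside, Elmwood, Southbank, Northside, Eastgate, Harbour, Lakeshore} — 10 districts.
No choice of 2 transmitter sites does better; here Old Town, Greenfield are left uncovered.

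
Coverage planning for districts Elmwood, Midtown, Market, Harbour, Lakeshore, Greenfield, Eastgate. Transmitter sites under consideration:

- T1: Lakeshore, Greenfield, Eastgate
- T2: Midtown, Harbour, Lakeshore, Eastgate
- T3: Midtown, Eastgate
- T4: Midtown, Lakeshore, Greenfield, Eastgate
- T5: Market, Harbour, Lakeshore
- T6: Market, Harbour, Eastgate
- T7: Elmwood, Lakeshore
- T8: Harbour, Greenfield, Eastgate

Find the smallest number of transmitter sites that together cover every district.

3

T4, T5, T7 together cover {Elmwood, Midtown, Market, Harbour, Lakeshore, Greenfield, Eastgate} — every district.
No 2 of the 8 transmitter sites cover everything (all 28 pairs fall short), so 3 is minimum.
Greedy (largest uncovered first) would take T2, T1, T5, T7 — 4 transmitter sites — but 3 suffice.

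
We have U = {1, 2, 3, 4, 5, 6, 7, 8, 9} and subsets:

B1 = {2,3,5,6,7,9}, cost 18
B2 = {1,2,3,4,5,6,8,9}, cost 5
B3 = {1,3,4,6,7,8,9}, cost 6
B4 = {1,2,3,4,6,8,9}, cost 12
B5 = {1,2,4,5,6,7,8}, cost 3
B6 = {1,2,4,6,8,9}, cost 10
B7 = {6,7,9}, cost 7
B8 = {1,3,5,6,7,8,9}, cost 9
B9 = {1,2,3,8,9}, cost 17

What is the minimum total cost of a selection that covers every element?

B2, B5 cover every element at cost 5 + 3 = 8.
Any cover uses at least 2 sets; among all covering selections none totals below 8.

8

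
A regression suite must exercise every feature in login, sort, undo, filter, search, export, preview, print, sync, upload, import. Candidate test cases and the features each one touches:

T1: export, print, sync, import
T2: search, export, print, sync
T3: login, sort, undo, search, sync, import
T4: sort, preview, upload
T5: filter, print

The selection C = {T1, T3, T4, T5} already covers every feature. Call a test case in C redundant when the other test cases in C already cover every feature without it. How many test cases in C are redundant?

Drop T1: export uncovered — not redundant.
Drop T3: login, undo, search uncovered — not redundant.
Drop T4: preview, upload uncovered — not redundant.
Drop T5: filter uncovered — not redundant.
None of the test cases in C is redundant.

0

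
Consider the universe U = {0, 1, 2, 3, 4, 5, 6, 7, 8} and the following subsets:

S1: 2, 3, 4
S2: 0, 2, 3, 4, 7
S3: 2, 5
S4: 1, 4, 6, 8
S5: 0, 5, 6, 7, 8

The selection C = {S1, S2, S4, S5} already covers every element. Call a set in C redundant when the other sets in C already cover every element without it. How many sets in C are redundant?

2

Drop S1: the rest still cover every element — redundant.
Drop S2: the rest still cover every element — redundant.
Drop S4: 1 uncovered — not redundant.
Drop S5: 5 uncovered — not redundant.
2 redundant: S1, S2.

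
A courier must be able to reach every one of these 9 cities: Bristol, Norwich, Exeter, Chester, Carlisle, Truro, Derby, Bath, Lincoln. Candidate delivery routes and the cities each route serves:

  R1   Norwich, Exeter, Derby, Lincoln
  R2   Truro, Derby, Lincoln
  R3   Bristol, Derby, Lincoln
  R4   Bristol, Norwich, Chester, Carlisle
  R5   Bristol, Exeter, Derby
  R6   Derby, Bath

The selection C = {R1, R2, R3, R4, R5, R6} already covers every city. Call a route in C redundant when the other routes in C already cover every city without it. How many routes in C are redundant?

Drop R1: the rest still cover every city — redundant.
Drop R2: Truro uncovered — not redundant.
Drop R3: the rest still cover every city — redundant.
Drop R4: Chester, Carlisle uncovered — not redundant.
Drop R5: the rest still cover every city — redundant.
Drop R6: Bath uncovered — not redundant.
3 redundant: R1, R3, R5.

3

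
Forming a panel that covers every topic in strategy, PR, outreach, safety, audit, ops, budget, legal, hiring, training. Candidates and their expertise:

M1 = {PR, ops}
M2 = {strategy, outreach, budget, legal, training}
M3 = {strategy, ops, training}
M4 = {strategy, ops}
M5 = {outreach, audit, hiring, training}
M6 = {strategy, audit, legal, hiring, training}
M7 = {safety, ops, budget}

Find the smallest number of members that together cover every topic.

M1, M2, M5, M7 together cover {strategy, PR, outreach, safety, audit, ops, budget, legal, hiring, training} — every topic.
No 3 of the 7 members cover everything (all 35 triples fall short), so 4 is minimum.

4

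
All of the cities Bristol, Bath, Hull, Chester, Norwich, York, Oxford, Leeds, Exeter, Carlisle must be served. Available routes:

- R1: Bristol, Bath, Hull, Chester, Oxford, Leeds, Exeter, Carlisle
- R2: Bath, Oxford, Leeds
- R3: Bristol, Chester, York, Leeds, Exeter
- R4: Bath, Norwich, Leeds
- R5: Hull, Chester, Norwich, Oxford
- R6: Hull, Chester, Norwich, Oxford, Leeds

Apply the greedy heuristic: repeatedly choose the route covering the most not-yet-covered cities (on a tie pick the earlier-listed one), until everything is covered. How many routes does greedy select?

3

Pick 1: R1 covers 8 new cities (Bristol, Bath, Hull, Chester, Oxford, Leeds, Exeter, Carlisle).
Pick 2: R3 covers 1 new cities (York).
Pick 3: R4 covers 1 new cities (Norwich).
Greedy uses 3 routes.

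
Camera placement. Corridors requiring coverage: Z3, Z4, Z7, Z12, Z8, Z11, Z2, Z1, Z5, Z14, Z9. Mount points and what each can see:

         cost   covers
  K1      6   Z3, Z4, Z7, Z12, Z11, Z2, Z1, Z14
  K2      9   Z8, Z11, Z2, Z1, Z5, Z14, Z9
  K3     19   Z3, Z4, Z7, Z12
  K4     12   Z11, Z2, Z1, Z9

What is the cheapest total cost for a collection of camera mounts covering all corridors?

15

K1, K2 cover every corridor at cost 6 + 9 = 15.
Any cover uses at least 2 camera mounts; among all covering selections none totals below 15.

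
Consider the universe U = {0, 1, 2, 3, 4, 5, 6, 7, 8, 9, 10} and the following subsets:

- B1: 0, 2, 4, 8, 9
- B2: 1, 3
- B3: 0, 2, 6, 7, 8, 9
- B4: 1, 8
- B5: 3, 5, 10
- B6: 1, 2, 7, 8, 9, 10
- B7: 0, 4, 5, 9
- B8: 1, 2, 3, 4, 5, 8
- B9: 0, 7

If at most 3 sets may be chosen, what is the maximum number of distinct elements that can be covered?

11

Choosing B3, B5, B8 covers {0, 1, 2, 3, 4, 5, 6, 7, 8, 9, 10} — 11 elements.
That is all 11 elements.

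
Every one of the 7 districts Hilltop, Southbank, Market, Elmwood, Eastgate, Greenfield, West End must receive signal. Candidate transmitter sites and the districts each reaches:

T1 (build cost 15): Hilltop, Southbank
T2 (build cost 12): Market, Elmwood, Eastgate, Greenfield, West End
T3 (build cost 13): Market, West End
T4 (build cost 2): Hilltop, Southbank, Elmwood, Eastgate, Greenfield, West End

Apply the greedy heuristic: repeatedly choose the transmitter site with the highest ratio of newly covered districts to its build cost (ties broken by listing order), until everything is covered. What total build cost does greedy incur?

Pick 1: T4 adds 6 new (Hilltop, Southbank, Elmwood, Eastgate, Greenfield, West End) at build cost 2 (ratio 6/2).
Pick 2: T2 adds 1 new (Market) at build cost 12 (ratio 1/12).
Greedy total build cost: 2 + 12 = 14.

14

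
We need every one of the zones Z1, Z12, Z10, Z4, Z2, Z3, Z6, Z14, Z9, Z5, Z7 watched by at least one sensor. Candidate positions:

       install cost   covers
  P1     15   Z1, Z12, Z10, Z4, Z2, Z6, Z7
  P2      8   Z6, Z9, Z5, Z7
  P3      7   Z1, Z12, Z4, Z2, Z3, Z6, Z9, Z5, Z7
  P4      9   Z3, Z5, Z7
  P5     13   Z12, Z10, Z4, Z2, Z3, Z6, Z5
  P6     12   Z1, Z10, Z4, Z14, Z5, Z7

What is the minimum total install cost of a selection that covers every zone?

P3, P6 cover every zone at install cost 7 + 12 = 19.
Any cover uses at least 2 sensor positions; among all covering selections none totals below 19.

19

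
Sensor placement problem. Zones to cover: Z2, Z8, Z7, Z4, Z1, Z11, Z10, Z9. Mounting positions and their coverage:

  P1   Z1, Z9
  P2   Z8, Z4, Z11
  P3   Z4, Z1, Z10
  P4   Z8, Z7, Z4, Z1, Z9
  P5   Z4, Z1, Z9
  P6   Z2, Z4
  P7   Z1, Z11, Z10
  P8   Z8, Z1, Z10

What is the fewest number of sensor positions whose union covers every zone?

3

P4, P6, P7 together cover {Z2, Z8, Z7, Z4, Z1, Z11, Z10, Z9} — every zone.
No 2 of the 8 sensor positions cover everything (all 28 pairs fall short), so 3 is minimum.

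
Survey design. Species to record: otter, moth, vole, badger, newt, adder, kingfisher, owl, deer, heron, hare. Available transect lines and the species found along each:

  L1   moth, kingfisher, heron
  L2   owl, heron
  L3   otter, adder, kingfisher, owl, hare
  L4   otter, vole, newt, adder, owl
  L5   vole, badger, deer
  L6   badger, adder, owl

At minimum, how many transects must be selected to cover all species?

4

L1, L3, L4, L5 together cover {otter, moth, vole, badger, newt, adder, kingfisher, owl, deer, heron, hare} — every species.
No 3 of the 6 transects cover everything (all 20 triples fall short), so 4 is minimum.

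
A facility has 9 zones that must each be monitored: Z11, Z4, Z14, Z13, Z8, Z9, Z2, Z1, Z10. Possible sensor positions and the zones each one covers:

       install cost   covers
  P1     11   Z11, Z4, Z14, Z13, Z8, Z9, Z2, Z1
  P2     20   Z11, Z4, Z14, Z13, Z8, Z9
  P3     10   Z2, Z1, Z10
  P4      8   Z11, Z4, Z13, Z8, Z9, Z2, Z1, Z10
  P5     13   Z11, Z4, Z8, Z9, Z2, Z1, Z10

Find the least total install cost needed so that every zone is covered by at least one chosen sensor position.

P1, P4 cover every zone at install cost 11 + 8 = 19.
Any cover uses at least 2 sensor positions; among all covering selections none totals below 19.

19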